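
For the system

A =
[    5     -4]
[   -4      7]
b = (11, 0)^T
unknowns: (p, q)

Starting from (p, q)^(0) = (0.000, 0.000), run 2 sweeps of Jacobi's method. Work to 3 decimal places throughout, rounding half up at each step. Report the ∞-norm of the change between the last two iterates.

Iteration 1:
  p = (11 - (-4)·0.000) / (5) = 2.200
  q = (0 - (-4)·0.000) / (7) = 0.000
Iteration 2:
  p = (11 - (-4)·0.000) / (5) = 2.200
  q = (0 - (-4)·2.200) / (7) = 1.257
Change: (0.000, 1.257) → max |·| = 1.257

1.257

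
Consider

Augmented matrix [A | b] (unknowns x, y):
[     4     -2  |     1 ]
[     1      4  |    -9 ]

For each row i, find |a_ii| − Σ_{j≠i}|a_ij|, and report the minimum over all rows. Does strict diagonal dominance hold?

2

row 1: |4| − (2) = 2
row 2: |4| − (1) = 3
minimum over rows = 2 → strictly diagonally dominant (convergence guaranteed)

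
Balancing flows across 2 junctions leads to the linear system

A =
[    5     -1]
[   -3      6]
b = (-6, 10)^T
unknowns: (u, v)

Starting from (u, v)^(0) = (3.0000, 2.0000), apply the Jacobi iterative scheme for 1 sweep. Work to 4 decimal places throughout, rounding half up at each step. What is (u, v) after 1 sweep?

Iteration 1:
  u = (-6 - (-1)·2.0000) / (5) = -0.8000
  v = (10 - (-3)·3.0000) / (6) = 3.1667

(-0.8000, 3.1667)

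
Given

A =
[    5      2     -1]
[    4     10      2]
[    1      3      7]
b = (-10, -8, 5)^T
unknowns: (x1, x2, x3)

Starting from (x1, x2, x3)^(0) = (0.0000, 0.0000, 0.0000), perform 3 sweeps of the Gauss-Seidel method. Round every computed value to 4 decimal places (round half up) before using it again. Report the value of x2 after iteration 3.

Iteration 1:
  x1 = (-10 - (2)·0.0000 - (-1)·0.0000) / (5) = -2.0000
  x2 = (-8 - (4)·-2.0000 - (2)·0.0000) / (10) = 0.0000
  x3 = (5 - (1)·-2.0000 - (3)·0.0000) / (7) = 1.0000
Iteration 2:
  x1 = (-10 - (2)·0.0000 - (-1)·1.0000) / (5) = -1.8000
  x2 = (-8 - (4)·-1.8000 - (2)·1.0000) / (10) = -0.2800
  x3 = (5 - (1)·-1.8000 - (3)·-0.2800) / (7) = 1.0914
Iteration 3:
  x1 = (-10 - (2)·-0.2800 - (-1)·1.0914) / (5) = -1.6697
  x2 = (-8 - (4)·-1.6697 - (2)·1.0914) / (10) = -0.3504
  x3 = (5 - (1)·-1.6697 - (3)·-0.3504) / (7) = 1.1030

-0.3504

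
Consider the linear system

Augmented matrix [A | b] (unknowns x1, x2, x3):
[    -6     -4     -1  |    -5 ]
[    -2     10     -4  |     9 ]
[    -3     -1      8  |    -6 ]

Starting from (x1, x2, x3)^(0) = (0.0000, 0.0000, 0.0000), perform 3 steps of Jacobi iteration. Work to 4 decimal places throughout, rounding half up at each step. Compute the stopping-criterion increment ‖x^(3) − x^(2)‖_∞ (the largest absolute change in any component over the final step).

0.1948

Iteration 1:
  x1 = (-5 - (-4)·0.0000 - (-1)·0.0000) / (-6) = 0.8333
  x2 = (9 - (-2)·0.0000 - (-4)·0.0000) / (10) = 0.9000
  x3 = (-6 - (-3)·0.0000 - (-1)·0.0000) / (8) = -0.7500
Iteration 2:
  x1 = (-5 - (-4)·0.9000 - (-1)·-0.7500) / (-6) = 0.3583
  x2 = (9 - (-2)·0.8333 - (-4)·-0.7500) / (10) = 0.7667
  x3 = (-6 - (-3)·0.8333 - (-1)·0.9000) / (8) = -0.3250
Iteration 3:
  x1 = (-5 - (-4)·0.7667 - (-1)·-0.3250) / (-6) = 0.3764
  x2 = (9 - (-2)·0.3583 - (-4)·-0.3250) / (10) = 0.8417
  x3 = (-6 - (-3)·0.3583 - (-1)·0.7667) / (8) = -0.5198
Change: (0.0181, 0.0750, -0.1948) → max |·| = 0.1948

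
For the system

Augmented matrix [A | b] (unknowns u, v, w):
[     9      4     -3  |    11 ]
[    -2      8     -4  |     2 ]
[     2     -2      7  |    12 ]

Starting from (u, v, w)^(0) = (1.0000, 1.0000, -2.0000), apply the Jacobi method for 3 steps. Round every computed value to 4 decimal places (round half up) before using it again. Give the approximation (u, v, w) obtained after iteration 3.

Iteration 1:
  u = (11 - (4)·1.0000 - (-3)·-2.0000) / (9) = 0.1111
  v = (2 - (-2)·1.0000 - (-4)·-2.0000) / (8) = -0.5000
  w = (12 - (2)·1.0000 - (-2)·1.0000) / (7) = 1.7143
Iteration 2:
  u = (11 - (4)·-0.5000 - (-3)·1.7143) / (9) = 2.0159
  v = (2 - (-2)·0.1111 - (-4)·1.7143) / (8) = 1.1349
  w = (12 - (2)·0.1111 - (-2)·-0.5000) / (7) = 1.5397
Iteration 3:
  u = (11 - (4)·1.1349 - (-3)·1.5397) / (9) = 1.2311
  v = (2 - (-2)·2.0159 - (-4)·1.5397) / (8) = 1.5238
  w = (12 - (2)·2.0159 - (-2)·1.1349) / (7) = 1.4626

(1.2311, 1.5238, 1.4626)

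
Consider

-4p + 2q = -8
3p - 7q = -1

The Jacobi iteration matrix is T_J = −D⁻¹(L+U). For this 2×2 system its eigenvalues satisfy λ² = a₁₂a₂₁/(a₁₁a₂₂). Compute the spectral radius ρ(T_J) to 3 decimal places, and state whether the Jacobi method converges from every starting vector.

a₁₂a₂₁/(a₁₁a₂₂) = (2)·(3) / ((-4)·(-7)) = 0.214286
ρ = √|0.214286| = √0.214286 = 0.463
ρ < 1, so Jacobi converges

0.463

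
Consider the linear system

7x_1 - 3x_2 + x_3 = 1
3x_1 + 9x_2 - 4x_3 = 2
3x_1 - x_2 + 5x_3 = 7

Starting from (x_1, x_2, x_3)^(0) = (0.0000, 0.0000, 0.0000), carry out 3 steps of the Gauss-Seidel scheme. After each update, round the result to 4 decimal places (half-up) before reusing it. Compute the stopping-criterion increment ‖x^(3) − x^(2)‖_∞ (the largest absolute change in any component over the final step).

Iteration 1:
  x_1 = (1 - (-3)·0.0000 - (1)·0.0000) / (7) = 0.1429
  x_2 = (2 - (3)·0.1429 - (-4)·0.0000) / (9) = 0.1746
  x_3 = (7 - (3)·0.1429 - (-1)·0.1746) / (5) = 1.3492
Iteration 2:
  x_1 = (1 - (-3)·0.1746 - (1)·1.3492) / (7) = 0.0249
  x_2 = (2 - (3)·0.0249 - (-4)·1.3492) / (9) = 0.8136
  x_3 = (7 - (3)·0.0249 - (-1)·0.8136) / (5) = 1.5478
Iteration 3:
  x_1 = (1 - (-3)·0.8136 - (1)·1.5478) / (7) = 0.2704
  x_2 = (2 - (3)·0.2704 - (-4)·1.5478) / (9) = 0.8200
  x_3 = (7 - (3)·0.2704 - (-1)·0.8200) / (5) = 1.4018
Change: (0.2455, 0.0064, -0.1460) → max |·| = 0.2455

0.2455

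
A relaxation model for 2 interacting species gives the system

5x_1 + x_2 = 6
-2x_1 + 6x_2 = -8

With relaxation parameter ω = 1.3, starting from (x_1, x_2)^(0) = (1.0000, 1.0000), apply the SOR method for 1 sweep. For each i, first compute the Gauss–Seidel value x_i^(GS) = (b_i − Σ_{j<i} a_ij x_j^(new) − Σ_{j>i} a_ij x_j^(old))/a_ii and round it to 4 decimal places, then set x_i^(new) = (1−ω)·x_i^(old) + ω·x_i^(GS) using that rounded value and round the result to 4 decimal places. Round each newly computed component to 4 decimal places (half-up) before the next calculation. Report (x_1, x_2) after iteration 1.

Iteration 1:
  x_1: GS value = (6 - (1)·1.0000) / (5) = 1.0000;  x_1 ← (1−ω)·1.0000 + ω·1.0000 = 1.0000
  x_2: GS value = (-8 - (-2)·1.0000) / (6) = -1.0000;  x_2 ← (1−ω)·1.0000 + ω·-1.0000 = -1.6000

(1.0000, -1.6000)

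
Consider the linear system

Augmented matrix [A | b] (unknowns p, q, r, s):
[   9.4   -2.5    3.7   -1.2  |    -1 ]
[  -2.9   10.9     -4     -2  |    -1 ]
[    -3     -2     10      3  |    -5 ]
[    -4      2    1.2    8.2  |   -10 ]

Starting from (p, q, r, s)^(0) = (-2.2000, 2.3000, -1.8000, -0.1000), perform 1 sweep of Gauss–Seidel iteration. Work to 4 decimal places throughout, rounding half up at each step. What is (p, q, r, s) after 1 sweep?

(1.2011, -0.4511, -0.1999, -0.4943)

Iteration 1:
  p = (-1 - (-2.5)·2.3000 - (3.7)·-1.8000 - (-1.2)·-0.1000) / (9.4) = 1.2011
  q = (-1 - (-2.9)·1.2011 - (-4)·-1.8000 - (-2)·-0.1000) / (10.9) = -0.4511
  r = (-5 - (-3)·1.2011 - (-2)·-0.4511 - (3)·-0.1000) / (10) = -0.1999
  s = (-10 - (-4)·1.2011 - (2)·-0.4511 - (1.2)·-0.1999) / (8.2) = -0.4943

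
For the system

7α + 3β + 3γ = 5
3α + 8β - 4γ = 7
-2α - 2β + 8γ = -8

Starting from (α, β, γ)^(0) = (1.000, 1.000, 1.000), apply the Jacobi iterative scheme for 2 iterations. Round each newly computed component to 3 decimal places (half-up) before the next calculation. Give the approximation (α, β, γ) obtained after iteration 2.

Iteration 1:
  α = (5 - (3)·1.000 - (3)·1.000) / (7) = -0.143
  β = (7 - (3)·1.000 - (-4)·1.000) / (8) = 1.000
  γ = (-8 - (-2)·1.000 - (-2)·1.000) / (8) = -0.500
Iteration 2:
  α = (5 - (3)·1.000 - (3)·-0.500) / (7) = 0.500
  β = (7 - (3)·-0.143 - (-4)·-0.500) / (8) = 0.679
  γ = (-8 - (-2)·-0.143 - (-2)·1.000) / (8) = -0.786

(0.500, 0.679, -0.786)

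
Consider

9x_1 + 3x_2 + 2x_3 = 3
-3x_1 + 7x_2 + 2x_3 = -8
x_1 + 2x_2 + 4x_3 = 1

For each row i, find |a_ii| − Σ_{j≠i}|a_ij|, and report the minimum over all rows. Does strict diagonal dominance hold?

row 1: |9| − (3+2) = 4
row 2: |7| − (3+2) = 2
row 3: |4| − (1+2) = 1
minimum over rows = 1 → strictly diagonally dominant (convergence guaranteed)

1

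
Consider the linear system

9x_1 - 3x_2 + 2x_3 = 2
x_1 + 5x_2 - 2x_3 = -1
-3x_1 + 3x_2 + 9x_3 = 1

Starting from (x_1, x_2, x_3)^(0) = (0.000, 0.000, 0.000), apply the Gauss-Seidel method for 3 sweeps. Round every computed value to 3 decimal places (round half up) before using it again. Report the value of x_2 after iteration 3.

Iteration 1:
  x_1 = (2 - (-3)·0.000 - (2)·0.000) / (9) = 0.222
  x_2 = (-1 - (1)·0.222 - (-2)·0.000) / (5) = -0.244
  x_3 = (1 - (-3)·0.222 - (3)·-0.244) / (9) = 0.266
Iteration 2:
  x_1 = (2 - (-3)·-0.244 - (2)·0.266) / (9) = 0.082
  x_2 = (-1 - (1)·0.082 - (-2)·0.266) / (5) = -0.110
  x_3 = (1 - (-3)·0.082 - (3)·-0.110) / (9) = 0.175
Iteration 3:
  x_1 = (2 - (-3)·-0.110 - (2)·0.175) / (9) = 0.147
  x_2 = (-1 - (1)·0.147 - (-2)·0.175) / (5) = -0.159
  x_3 = (1 - (-3)·0.147 - (3)·-0.159) / (9) = 0.213

-0.159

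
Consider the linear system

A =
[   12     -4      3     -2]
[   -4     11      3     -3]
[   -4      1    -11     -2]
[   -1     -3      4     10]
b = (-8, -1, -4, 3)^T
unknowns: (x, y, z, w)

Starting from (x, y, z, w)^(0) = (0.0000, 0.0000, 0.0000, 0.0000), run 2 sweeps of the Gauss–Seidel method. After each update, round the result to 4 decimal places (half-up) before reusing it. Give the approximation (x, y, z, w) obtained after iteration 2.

Iteration 1:
  x = (-8 - (-4)·0.0000 - (3)·0.0000 - (-2)·0.0000) / (12) = -0.6667
  y = (-1 - (-4)·-0.6667 - (3)·0.0000 - (-3)·0.0000) / (11) = -0.3333
  z = (-4 - (-4)·-0.6667 - (1)·-0.3333 - (-2)·0.0000) / (-11) = 0.5758
  w = (3 - (-1)·-0.6667 - (-3)·-0.3333 - (4)·0.5758) / (10) = -0.0970
Iteration 2:
  x = (-8 - (-4)·-0.3333 - (3)·0.5758 - (-2)·-0.0970) / (12) = -0.9379
  y = (-1 - (-4)·-0.9379 - (3)·0.5758 - (-3)·-0.0970) / (11) = -0.6155
  z = (-4 - (-4)·-0.9379 - (1)·-0.6155 - (-2)·-0.0970) / (-11) = 0.6664
  w = (3 - (-1)·-0.9379 - (-3)·-0.6155 - (4)·0.6664) / (10) = -0.2450

(-0.9379, -0.6155, 0.6664, -0.2450)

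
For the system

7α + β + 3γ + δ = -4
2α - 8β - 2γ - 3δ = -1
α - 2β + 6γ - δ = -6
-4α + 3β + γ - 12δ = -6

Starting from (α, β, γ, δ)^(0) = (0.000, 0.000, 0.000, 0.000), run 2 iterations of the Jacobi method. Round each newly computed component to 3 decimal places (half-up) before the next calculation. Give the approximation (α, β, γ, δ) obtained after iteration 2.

(-0.232, 0.045, -0.780, 0.638)

Iteration 1:
  α = (-4 - (1)·0.000 - (3)·0.000 - (1)·0.000) / (7) = -0.571
  β = (-1 - (2)·0.000 - (-2)·0.000 - (-3)·0.000) / (-8) = 0.125
  γ = (-6 - (1)·0.000 - (-2)·0.000 - (-1)·0.000) / (6) = -1.000
  δ = (-6 - (-4)·0.000 - (3)·0.000 - (1)·0.000) / (-12) = 0.500
Iteration 2:
  α = (-4 - (1)·0.125 - (3)·-1.000 - (1)·0.500) / (7) = -0.232
  β = (-1 - (2)·-0.571 - (-2)·-1.000 - (-3)·0.500) / (-8) = 0.045
  γ = (-6 - (1)·-0.571 - (-2)·0.125 - (-1)·0.500) / (6) = -0.780
  δ = (-6 - (-4)·-0.571 - (3)·0.125 - (1)·-1.000) / (-12) = 0.638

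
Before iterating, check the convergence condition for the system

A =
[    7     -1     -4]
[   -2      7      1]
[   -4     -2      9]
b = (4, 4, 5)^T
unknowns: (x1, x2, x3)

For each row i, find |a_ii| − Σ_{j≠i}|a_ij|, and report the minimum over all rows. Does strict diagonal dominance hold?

row 1: |7| − (1+4) = 2
row 2: |7| − (2+1) = 4
row 3: |9| − (4+2) = 3
minimum over rows = 2 → strictly diagonally dominant (convergence guaranteed)

2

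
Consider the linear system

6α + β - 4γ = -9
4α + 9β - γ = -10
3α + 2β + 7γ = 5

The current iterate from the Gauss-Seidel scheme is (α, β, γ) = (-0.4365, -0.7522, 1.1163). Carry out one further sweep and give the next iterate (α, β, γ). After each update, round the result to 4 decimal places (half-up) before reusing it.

One sweep:
  α = (-9 - (1)·-0.7522 - (-4)·1.1163) / (6) = -0.6304
  β = (-10 - (4)·-0.6304 - (-1)·1.1163) / (9) = -0.7069
  γ = (5 - (3)·-0.6304 - (2)·-0.7069) / (7) = 1.1864

(-0.6304, -0.7069, 1.1864)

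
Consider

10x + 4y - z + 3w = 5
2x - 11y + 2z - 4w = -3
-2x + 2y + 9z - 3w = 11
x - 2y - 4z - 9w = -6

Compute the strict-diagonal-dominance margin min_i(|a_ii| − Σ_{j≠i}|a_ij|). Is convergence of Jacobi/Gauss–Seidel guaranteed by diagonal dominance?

row 1: |10| − (4+1+3) = 2
row 2: |-11| − (2+2+4) = 3
row 3: |9| − (2+2+3) = 2
row 4: |-9| − (1+2+4) = 2
minimum over rows = 2 → strictly diagonally dominant (convergence guaranteed)

2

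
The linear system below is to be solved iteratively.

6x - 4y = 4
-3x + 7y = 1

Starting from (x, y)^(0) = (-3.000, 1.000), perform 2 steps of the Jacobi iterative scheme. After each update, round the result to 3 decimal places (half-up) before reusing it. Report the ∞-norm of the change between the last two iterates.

Iteration 1:
  x = (4 - (-4)·1.000) / (6) = 1.333
  y = (1 - (-3)·-3.000) / (7) = -1.143
Iteration 2:
  x = (4 - (-4)·-1.143) / (6) = -0.095
  y = (1 - (-3)·1.333) / (7) = 0.714
Change: (-1.428, 1.857) → max |·| = 1.857

1.857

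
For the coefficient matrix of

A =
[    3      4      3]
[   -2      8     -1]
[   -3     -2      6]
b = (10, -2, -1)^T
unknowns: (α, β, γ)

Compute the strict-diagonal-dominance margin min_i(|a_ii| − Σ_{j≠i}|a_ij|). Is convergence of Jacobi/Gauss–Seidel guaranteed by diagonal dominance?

row 1: |3| − (4+3) = -4
row 2: |8| − (2+1) = 5
row 3: |6| − (3+2) = 1
minimum over rows = -4 → not strictly diagonally dominant

-4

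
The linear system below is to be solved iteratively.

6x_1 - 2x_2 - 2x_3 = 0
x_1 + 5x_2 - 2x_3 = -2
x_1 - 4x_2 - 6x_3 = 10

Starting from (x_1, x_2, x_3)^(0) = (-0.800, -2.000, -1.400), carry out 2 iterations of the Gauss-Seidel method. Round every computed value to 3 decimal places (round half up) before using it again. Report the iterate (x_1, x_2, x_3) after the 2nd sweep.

Iteration 1:
  x_1 = (0 - (-2)·-2.000 - (-2)·-1.400) / (6) = -1.133
  x_2 = (-2 - (1)·-1.133 - (-2)·-1.400) / (5) = -0.733
  x_3 = (10 - (1)·-1.133 - (-4)·-0.733) / (-6) = -1.367
Iteration 2:
  x_1 = (0 - (-2)·-0.733 - (-2)·-1.367) / (6) = -0.700
  x_2 = (-2 - (1)·-0.700 - (-2)·-1.367) / (5) = -0.807
  x_3 = (10 - (1)·-0.700 - (-4)·-0.807) / (-6) = -1.245

(-0.700, -0.807, -1.245)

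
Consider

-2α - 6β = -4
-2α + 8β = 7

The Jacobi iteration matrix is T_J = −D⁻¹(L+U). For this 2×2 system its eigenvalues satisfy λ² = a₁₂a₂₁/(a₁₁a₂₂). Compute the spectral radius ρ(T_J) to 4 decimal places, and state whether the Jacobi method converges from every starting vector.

a₁₂a₂₁/(a₁₁a₂₂) = (-6)·(-2) / ((-2)·(8)) = -0.750000
ρ = √|-0.750000| = √0.750000 = 0.8660
ρ < 1, so Jacobi converges

0.8660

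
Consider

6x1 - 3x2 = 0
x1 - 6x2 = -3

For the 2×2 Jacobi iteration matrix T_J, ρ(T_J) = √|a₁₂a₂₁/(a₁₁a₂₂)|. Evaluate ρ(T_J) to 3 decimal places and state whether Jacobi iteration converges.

0.289

a₁₂a₂₁/(a₁₁a₂₂) = (-3)·(1) / ((6)·(-6)) = 0.083333
ρ = √|0.083333| = √0.083333 = 0.289
ρ < 1, so Jacobi converges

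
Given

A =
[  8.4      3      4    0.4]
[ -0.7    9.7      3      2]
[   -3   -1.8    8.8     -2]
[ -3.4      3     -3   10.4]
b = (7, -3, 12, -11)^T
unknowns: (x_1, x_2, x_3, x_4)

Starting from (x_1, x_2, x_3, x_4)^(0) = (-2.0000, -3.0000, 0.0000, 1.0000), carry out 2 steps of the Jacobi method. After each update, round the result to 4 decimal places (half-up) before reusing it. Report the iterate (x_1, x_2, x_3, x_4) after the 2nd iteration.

(0.9686, -0.0922, 1.6695, -0.1750)

Iteration 1:
  x_1 = (7 - (3)·-3.0000 - (4)·0.0000 - (0.4)·1.0000) / (8.4) = 1.8571
  x_2 = (-3 - (-0.7)·-2.0000 - (3)·0.0000 - (2)·1.0000) / (9.7) = -0.6598
  x_3 = (12 - (-3)·-2.0000 - (-1.8)·-3.0000 - (-2)·1.0000) / (8.8) = 0.2955
  x_4 = (-11 - (-3.4)·-2.0000 - (3)·-3.0000 - (-3)·0.0000) / (10.4) = -0.8462
Iteration 2:
  x_1 = (7 - (3)·-0.6598 - (4)·0.2955 - (0.4)·-0.8462) / (8.4) = 0.9686
  x_2 = (-3 - (-0.7)·1.8571 - (3)·0.2955 - (2)·-0.8462) / (9.7) = -0.0922
  x_3 = (12 - (-3)·1.8571 - (-1.8)·-0.6598 - (-2)·-0.8462) / (8.8) = 1.6695
  x_4 = (-11 - (-3.4)·1.8571 - (3)·-0.6598 - (-3)·0.2955) / (10.4) = -0.1750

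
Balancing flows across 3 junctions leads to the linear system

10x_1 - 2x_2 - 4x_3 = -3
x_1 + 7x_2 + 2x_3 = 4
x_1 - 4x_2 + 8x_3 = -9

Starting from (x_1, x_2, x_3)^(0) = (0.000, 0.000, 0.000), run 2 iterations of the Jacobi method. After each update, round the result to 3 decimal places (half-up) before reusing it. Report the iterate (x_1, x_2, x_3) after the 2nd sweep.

(-0.636, 0.936, -0.802)

Iteration 1:
  x_1 = (-3 - (-2)·0.000 - (-4)·0.000) / (10) = -0.300
  x_2 = (4 - (1)·0.000 - (2)·0.000) / (7) = 0.571
  x_3 = (-9 - (1)·0.000 - (-4)·0.000) / (8) = -1.125
Iteration 2:
  x_1 = (-3 - (-2)·0.571 - (-4)·-1.125) / (10) = -0.636
  x_2 = (4 - (1)·-0.300 - (2)·-1.125) / (7) = 0.936
  x_3 = (-9 - (1)·-0.300 - (-4)·0.571) / (8) = -0.802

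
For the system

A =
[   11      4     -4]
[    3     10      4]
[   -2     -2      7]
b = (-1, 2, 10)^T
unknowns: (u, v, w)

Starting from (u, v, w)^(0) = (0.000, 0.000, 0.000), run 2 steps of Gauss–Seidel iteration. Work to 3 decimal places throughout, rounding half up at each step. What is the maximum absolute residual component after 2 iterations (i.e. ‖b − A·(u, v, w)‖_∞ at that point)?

2.580

Iteration 1:
  u = (-1 - (4)·0.000 - (-4)·0.000) / (11) = -0.091
  v = (2 - (3)·-0.091 - (4)·0.000) / (10) = 0.227
  w = (10 - (-2)·-0.091 - (-2)·0.227) / (7) = 1.467
Iteration 2:
  u = (-1 - (4)·0.227 - (-4)·1.467) / (11) = 0.360
  v = (2 - (3)·0.360 - (4)·1.467) / (10) = -0.495
  w = (10 - (-2)·0.360 - (-2)·-0.495) / (7) = 1.390
Residual b − A·x = (2.580, 0.310, 0.000); ∞-norm = 2.580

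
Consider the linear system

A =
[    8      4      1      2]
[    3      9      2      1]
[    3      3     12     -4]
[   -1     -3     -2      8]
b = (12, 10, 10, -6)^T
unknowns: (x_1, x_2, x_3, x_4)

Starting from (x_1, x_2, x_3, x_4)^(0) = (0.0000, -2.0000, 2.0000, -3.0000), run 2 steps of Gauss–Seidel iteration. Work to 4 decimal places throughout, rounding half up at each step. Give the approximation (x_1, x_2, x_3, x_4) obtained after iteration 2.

Iteration 1:
  x_1 = (12 - (4)·-2.0000 - (1)·2.0000 - (2)·-3.0000) / (8) = 3.0000
  x_2 = (10 - (3)·3.0000 - (2)·2.0000 - (1)·-3.0000) / (9) = 0.0000
  x_3 = (10 - (3)·3.0000 - (3)·0.0000 - (-4)·-3.0000) / (12) = -0.9167
  x_4 = (-6 - (-1)·3.0000 - (-3)·0.0000 - (-2)·-0.9167) / (8) = -0.6042
Iteration 2:
  x_1 = (12 - (4)·0.0000 - (1)·-0.9167 - (2)·-0.6042) / (8) = 1.7656
  x_2 = (10 - (3)·1.7656 - (2)·-0.9167 - (1)·-0.6042) / (9) = 0.7934
  x_3 = (10 - (3)·1.7656 - (3)·0.7934 - (-4)·-0.6042) / (12) = -0.0078
  x_4 = (-6 - (-1)·1.7656 - (-3)·0.7934 - (-2)·-0.0078) / (8) = -0.2337

(1.7656, 0.7934, -0.0078, -0.2337)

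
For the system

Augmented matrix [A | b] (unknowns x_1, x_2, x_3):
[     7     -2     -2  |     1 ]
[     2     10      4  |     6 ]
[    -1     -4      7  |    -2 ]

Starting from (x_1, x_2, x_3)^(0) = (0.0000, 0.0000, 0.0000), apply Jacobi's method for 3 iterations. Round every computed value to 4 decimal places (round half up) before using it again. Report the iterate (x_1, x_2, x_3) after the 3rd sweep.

(0.3609, 0.5224, 0.1394)

Iteration 1:
  x_1 = (1 - (-2)·0.0000 - (-2)·0.0000) / (7) = 0.1429
  x_2 = (6 - (2)·0.0000 - (4)·0.0000) / (10) = 0.6000
  x_3 = (-2 - (-1)·0.0000 - (-4)·0.0000) / (7) = -0.2857
Iteration 2:
  x_1 = (1 - (-2)·0.6000 - (-2)·-0.2857) / (7) = 0.2327
  x_2 = (6 - (2)·0.1429 - (4)·-0.2857) / (10) = 0.6857
  x_3 = (-2 - (-1)·0.1429 - (-4)·0.6000) / (7) = 0.0776
Iteration 3:
  x_1 = (1 - (-2)·0.6857 - (-2)·0.0776) / (7) = 0.3609
  x_2 = (6 - (2)·0.2327 - (4)·0.0776) / (10) = 0.5224
  x_3 = (-2 - (-1)·0.2327 - (-4)·0.6857) / (7) = 0.1394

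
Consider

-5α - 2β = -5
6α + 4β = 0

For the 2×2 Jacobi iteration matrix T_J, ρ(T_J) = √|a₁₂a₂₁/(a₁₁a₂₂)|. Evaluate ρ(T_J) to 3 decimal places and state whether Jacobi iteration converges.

0.775

a₁₂a₂₁/(a₁₁a₂₂) = (-2)·(6) / ((-5)·(4)) = 0.600000
ρ = √|0.600000| = √0.600000 = 0.775
ρ < 1, so Jacobi converges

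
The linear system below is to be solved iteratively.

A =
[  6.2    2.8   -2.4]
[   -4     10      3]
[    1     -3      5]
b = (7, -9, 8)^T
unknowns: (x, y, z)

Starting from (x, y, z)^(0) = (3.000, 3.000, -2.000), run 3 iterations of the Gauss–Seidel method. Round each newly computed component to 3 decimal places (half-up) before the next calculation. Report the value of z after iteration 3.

Iteration 1:
  x = (7 - (2.8)·3.000 - (-2.4)·-2.000) / (6.2) = -1.000
  y = (-9 - (-4)·-1.000 - (3)·-2.000) / (10) = -0.700
  z = (8 - (1)·-1.000 - (-3)·-0.700) / (5) = 1.380
Iteration 2:
  x = (7 - (2.8)·-0.700 - (-2.4)·1.380) / (6.2) = 1.979
  y = (-9 - (-4)·1.979 - (3)·1.380) / (10) = -0.522
  z = (8 - (1)·1.979 - (-3)·-0.522) / (5) = 0.891
Iteration 3:
  x = (7 - (2.8)·-0.522 - (-2.4)·0.891) / (6.2) = 1.710
  y = (-9 - (-4)·1.710 - (3)·0.891) / (10) = -0.483
  z = (8 - (1)·1.710 - (-3)·-0.483) / (5) = 0.968

0.968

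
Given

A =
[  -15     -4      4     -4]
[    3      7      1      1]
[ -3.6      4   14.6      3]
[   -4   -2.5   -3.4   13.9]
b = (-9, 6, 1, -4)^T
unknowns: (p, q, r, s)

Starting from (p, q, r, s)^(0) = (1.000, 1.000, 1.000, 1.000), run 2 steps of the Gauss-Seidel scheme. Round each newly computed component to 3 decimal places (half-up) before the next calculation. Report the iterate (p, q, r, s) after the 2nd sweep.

(0.482, 0.698, 0.028, -0.017)

Iteration 1:
  p = (-9 - (-4)·1.000 - (4)·1.000 - (-4)·1.000) / (-15) = 0.333
  q = (6 - (3)·0.333 - (1)·1.000 - (1)·1.000) / (7) = 0.429
  r = (1 - (-3.6)·0.333 - (4)·0.429 - (3)·1.000) / (14.6) = -0.172
  s = (-4 - (-4)·0.333 - (-2.5)·0.429 - (-3.4)·-0.172) / (13.9) = -0.157
Iteration 2:
  p = (-9 - (-4)·0.429 - (4)·-0.172 - (-4)·-0.157) / (-15) = 0.482
  q = (6 - (3)·0.482 - (1)·-0.172 - (1)·-0.157) / (7) = 0.698
  r = (1 - (-3.6)·0.482 - (4)·0.698 - (3)·-0.157) / (14.6) = 0.028
  s = (-4 - (-4)·0.482 - (-2.5)·0.698 - (-3.4)·0.028) / (13.9) = -0.017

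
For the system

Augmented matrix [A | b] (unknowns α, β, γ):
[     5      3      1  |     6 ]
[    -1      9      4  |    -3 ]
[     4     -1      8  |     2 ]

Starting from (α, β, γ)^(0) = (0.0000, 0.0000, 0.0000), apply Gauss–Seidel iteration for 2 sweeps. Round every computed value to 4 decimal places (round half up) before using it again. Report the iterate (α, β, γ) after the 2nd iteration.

(1.3950, -0.0117, -0.4490)

Iteration 1:
  α = (6 - (3)·0.0000 - (1)·0.0000) / (5) = 1.2000
  β = (-3 - (-1)·1.2000 - (4)·0.0000) / (9) = -0.2000
  γ = (2 - (4)·1.2000 - (-1)·-0.2000) / (8) = -0.3750
Iteration 2:
  α = (6 - (3)·-0.2000 - (1)·-0.3750) / (5) = 1.3950
  β = (-3 - (-1)·1.3950 - (4)·-0.3750) / (9) = -0.0117
  γ = (2 - (4)·1.3950 - (-1)·-0.0117) / (8) = -0.4490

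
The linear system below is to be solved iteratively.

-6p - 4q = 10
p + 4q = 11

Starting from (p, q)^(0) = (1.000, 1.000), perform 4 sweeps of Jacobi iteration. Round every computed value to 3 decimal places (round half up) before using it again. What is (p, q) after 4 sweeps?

(-4.055, 3.722)

Iteration 1:
  p = (10 - (-4)·1.000) / (-6) = -2.333
  q = (11 - (1)·1.000) / (4) = 2.500
Iteration 2:
  p = (10 - (-4)·2.500) / (-6) = -3.333
  q = (11 - (1)·-2.333) / (4) = 3.333
Iteration 3:
  p = (10 - (-4)·3.333) / (-6) = -3.889
  q = (11 - (1)·-3.333) / (4) = 3.583
Iteration 4:
  p = (10 - (-4)·3.583) / (-6) = -4.055
  q = (11 - (1)·-3.889) / (4) = 3.722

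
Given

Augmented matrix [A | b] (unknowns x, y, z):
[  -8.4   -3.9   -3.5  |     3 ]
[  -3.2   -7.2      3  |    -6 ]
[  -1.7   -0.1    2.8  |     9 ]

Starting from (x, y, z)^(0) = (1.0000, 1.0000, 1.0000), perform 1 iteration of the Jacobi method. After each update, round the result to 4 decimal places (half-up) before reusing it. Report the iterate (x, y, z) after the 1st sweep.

Iteration 1:
  x = (3 - (-3.9)·1.0000 - (-3.5)·1.0000) / (-8.4) = -1.2381
  y = (-6 - (-3.2)·1.0000 - (3)·1.0000) / (-7.2) = 0.8056
  z = (9 - (-1.7)·1.0000 - (-0.1)·1.0000) / (2.8) = 3.8571

(-1.2381, 0.8056, 3.8571)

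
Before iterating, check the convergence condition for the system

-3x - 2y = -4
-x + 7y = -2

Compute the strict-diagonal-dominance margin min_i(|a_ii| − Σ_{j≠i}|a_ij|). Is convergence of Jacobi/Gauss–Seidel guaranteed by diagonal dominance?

1

row 1: |-3| − (2) = 1
row 2: |7| − (1) = 6
minimum over rows = 1 → strictly diagonally dominant (convergence guaranteed)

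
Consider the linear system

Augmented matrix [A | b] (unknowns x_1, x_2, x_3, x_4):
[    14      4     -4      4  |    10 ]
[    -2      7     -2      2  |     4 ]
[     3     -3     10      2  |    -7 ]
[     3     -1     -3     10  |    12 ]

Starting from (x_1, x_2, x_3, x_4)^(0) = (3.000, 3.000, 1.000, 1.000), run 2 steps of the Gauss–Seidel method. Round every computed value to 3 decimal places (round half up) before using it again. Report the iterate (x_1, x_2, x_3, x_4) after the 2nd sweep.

Iteration 1:
  x_1 = (10 - (4)·3.000 - (-4)·1.000 - (4)·1.000) / (14) = -0.143
  x_2 = (4 - (-2)·-0.143 - (-2)·1.000 - (2)·1.000) / (7) = 0.531
  x_3 = (-7 - (3)·-0.143 - (-3)·0.531 - (2)·1.000) / (10) = -0.698
  x_4 = (12 - (3)·-0.143 - (-1)·0.531 - (-3)·-0.698) / (10) = 1.087
Iteration 2:
  x_1 = (10 - (4)·0.531 - (-4)·-0.698 - (4)·1.087) / (14) = 0.053
  x_2 = (4 - (-2)·0.053 - (-2)·-0.698 - (2)·1.087) / (7) = 0.077
  x_3 = (-7 - (3)·0.053 - (-3)·0.077 - (2)·1.087) / (10) = -0.910
  x_4 = (12 - (3)·0.053 - (-1)·0.077 - (-3)·-0.910) / (10) = 0.919

(0.053, 0.077, -0.910, 0.919)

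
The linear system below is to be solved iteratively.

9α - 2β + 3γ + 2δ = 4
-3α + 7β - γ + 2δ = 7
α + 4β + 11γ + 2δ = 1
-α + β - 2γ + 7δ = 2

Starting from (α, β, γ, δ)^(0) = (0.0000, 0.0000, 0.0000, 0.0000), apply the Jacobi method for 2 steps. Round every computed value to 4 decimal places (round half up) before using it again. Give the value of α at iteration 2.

Iteration 1:
  α = (4 - (-2)·0.0000 - (3)·0.0000 - (2)·0.0000) / (9) = 0.4444
  β = (7 - (-3)·0.0000 - (-1)·0.0000 - (2)·0.0000) / (7) = 1.0000
  γ = (1 - (1)·0.0000 - (4)·0.0000 - (2)·0.0000) / (11) = 0.0909
  δ = (2 - (-1)·0.0000 - (1)·0.0000 - (-2)·0.0000) / (7) = 0.2857
Iteration 2:
  α = (4 - (-2)·1.0000 - (3)·0.0909 - (2)·0.2857) / (9) = 0.5729
  β = (7 - (-3)·0.4444 - (-1)·0.0909 - (2)·0.2857) / (7) = 1.1218
  γ = (1 - (1)·0.4444 - (4)·1.0000 - (2)·0.2857) / (11) = -0.3651
  δ = (2 - (-1)·0.4444 - (1)·1.0000 - (-2)·0.0909) / (7) = 0.2323

0.5729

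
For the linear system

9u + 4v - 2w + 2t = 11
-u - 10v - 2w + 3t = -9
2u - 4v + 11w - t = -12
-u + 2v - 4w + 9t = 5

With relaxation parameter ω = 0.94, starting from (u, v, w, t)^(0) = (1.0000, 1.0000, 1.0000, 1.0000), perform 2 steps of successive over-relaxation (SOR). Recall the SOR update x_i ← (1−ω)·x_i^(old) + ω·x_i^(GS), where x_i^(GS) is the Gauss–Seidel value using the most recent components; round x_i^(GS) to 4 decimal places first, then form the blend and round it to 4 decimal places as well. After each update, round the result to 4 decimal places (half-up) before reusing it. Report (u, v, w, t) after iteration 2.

(0.6261, 1.0247, -0.8088, 0.0464)

Iteration 1:
  u: GS value = (11 - (4)·1.0000 - (-2)·1.0000 - (2)·1.0000) / (9) = 0.7778;  u ← (1−ω)·1.0000 + ω·0.7778 = 0.7911
  v: GS value = (-9 - (-1)·0.7911 - (-2)·1.0000 - (3)·1.0000) / (-10) = 0.9209;  v ← (1−ω)·1.0000 + ω·0.9209 = 0.9256
  w: GS value = (-12 - (2)·0.7911 - (-4)·0.9256 - (-1)·1.0000) / (11) = -0.8073;  w ← (1−ω)·1.0000 + ω·-0.8073 = -0.6989
  t: GS value = (5 - (-1)·0.7911 - (2)·0.9256 - (-4)·-0.6989) / (9) = 0.1271;  t ← (1−ω)·1.0000 + ω·0.1271 = 0.1795
Iteration 2:
  u: GS value = (11 - (4)·0.9256 - (-2)·-0.6989 - (2)·0.1795) / (9) = 0.6156;  u ← (1−ω)·0.7911 + ω·0.6156 = 0.6261
  v: GS value = (-9 - (-1)·0.6261 - (-2)·-0.6989 - (3)·0.1795) / (-10) = 1.0310;  v ← (1−ω)·0.9256 + ω·1.0310 = 1.0247
  w: GS value = (-12 - (2)·0.6261 - (-4)·1.0247 - (-1)·0.1795) / (11) = -0.8158;  w ← (1−ω)·-0.6989 + ω·-0.8158 = -0.8088
  t: GS value = (5 - (-1)·0.6261 - (2)·1.0247 - (-4)·-0.8088) / (9) = 0.0379;  t ← (1−ω)·0.1795 + ω·0.0379 = 0.0464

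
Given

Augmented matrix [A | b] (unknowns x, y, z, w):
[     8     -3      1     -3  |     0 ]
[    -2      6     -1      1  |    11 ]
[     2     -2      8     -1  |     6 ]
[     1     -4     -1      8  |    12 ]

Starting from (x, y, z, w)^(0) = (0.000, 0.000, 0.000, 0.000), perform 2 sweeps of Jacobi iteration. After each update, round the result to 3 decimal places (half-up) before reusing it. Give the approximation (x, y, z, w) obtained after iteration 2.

Iteration 1:
  x = (0 - (-3)·0.000 - (1)·0.000 - (-3)·0.000) / (8) = 0.000
  y = (11 - (-2)·0.000 - (-1)·0.000 - (1)·0.000) / (6) = 1.833
  z = (6 - (2)·0.000 - (-2)·0.000 - (-1)·0.000) / (8) = 0.750
  w = (12 - (1)·0.000 - (-4)·0.000 - (-1)·0.000) / (8) = 1.500
Iteration 2:
  x = (0 - (-3)·1.833 - (1)·0.750 - (-3)·1.500) / (8) = 1.156
  y = (11 - (-2)·0.000 - (-1)·0.750 - (1)·1.500) / (6) = 1.708
  z = (6 - (2)·0.000 - (-2)·1.833 - (-1)·1.500) / (8) = 1.396
  w = (12 - (1)·0.000 - (-4)·1.833 - (-1)·0.750) / (8) = 2.510

(1.156, 1.708, 1.396, 2.510)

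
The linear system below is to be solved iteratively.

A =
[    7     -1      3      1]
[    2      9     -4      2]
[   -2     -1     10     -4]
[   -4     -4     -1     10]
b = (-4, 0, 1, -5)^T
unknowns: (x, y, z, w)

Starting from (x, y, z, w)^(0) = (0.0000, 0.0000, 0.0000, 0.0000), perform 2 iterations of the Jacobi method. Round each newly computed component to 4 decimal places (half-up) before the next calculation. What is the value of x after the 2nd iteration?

-0.5429

Iteration 1:
  x = (-4 - (-1)·0.0000 - (3)·0.0000 - (1)·0.0000) / (7) = -0.5714
  y = (0 - (2)·0.0000 - (-4)·0.0000 - (2)·0.0000) / (9) = 0.0000
  z = (1 - (-2)·0.0000 - (-1)·0.0000 - (-4)·0.0000) / (10) = 0.1000
  w = (-5 - (-4)·0.0000 - (-4)·0.0000 - (-1)·0.0000) / (10) = -0.5000
Iteration 2:
  x = (-4 - (-1)·0.0000 - (3)·0.1000 - (1)·-0.5000) / (7) = -0.5429
  y = (0 - (2)·-0.5714 - (-4)·0.1000 - (2)·-0.5000) / (9) = 0.2825
  z = (1 - (-2)·-0.5714 - (-1)·0.0000 - (-4)·-0.5000) / (10) = -0.2143
  w = (-5 - (-4)·-0.5714 - (-4)·0.0000 - (-1)·0.1000) / (10) = -0.7186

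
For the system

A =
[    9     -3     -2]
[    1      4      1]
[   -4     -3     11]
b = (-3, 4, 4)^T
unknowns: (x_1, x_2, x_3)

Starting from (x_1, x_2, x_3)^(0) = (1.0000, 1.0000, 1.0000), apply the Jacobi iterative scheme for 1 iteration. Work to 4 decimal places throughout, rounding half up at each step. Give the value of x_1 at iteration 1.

Iteration 1:
  x_1 = (-3 - (-3)·1.0000 - (-2)·1.0000) / (9) = 0.2222
  x_2 = (4 - (1)·1.0000 - (1)·1.0000) / (4) = 0.5000
  x_3 = (4 - (-4)·1.0000 - (-3)·1.0000) / (11) = 1.0000

0.2222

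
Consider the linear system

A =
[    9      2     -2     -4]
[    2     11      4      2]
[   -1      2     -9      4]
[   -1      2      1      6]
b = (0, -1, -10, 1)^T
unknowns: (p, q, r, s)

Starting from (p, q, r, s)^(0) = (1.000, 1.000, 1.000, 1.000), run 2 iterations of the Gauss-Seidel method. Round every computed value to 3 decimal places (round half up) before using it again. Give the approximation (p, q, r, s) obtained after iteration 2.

(0.572, -0.731, 0.998, 0.339)

Iteration 1:
  p = (0 - (2)·1.000 - (-2)·1.000 - (-4)·1.000) / (9) = 0.444
  q = (-1 - (2)·0.444 - (4)·1.000 - (2)·1.000) / (11) = -0.717
  r = (-10 - (-1)·0.444 - (2)·-0.717 - (4)·1.000) / (-9) = 1.347
  s = (1 - (-1)·0.444 - (2)·-0.717 - (1)·1.347) / (6) = 0.255
Iteration 2:
  p = (0 - (2)·-0.717 - (-2)·1.347 - (-4)·0.255) / (9) = 0.572
  q = (-1 - (2)·0.572 - (4)·1.347 - (2)·0.255) / (11) = -0.731
  r = (-10 - (-1)·0.572 - (2)·-0.731 - (4)·0.255) / (-9) = 0.998
  s = (1 - (-1)·0.572 - (2)·-0.731 - (1)·0.998) / (6) = 0.339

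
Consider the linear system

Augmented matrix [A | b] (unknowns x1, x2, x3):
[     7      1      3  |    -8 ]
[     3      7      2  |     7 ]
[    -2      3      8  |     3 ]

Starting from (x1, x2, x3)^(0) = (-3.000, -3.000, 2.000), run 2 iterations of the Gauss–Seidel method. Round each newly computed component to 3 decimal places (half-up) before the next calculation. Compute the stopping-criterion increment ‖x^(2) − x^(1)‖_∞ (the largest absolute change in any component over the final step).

Iteration 1:
  x1 = (-8 - (1)·-3.000 - (3)·2.000) / (7) = -1.571
  x2 = (7 - (3)·-1.571 - (2)·2.000) / (7) = 1.102
  x3 = (3 - (-2)·-1.571 - (3)·1.102) / (8) = -0.431
Iteration 2:
  x1 = (-8 - (1)·1.102 - (3)·-0.431) / (7) = -1.116
  x2 = (7 - (3)·-1.116 - (2)·-0.431) / (7) = 1.601
  x3 = (3 - (-2)·-1.116 - (3)·1.601) / (8) = -0.504
Change: (0.455, 0.499, -0.073) → max |·| = 0.499

0.499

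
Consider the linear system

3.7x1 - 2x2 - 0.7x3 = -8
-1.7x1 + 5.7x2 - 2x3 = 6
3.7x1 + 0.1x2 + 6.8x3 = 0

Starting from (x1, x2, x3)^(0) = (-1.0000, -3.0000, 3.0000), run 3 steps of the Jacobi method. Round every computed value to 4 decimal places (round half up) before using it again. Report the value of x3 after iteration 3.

Iteration 1:
  x1 = (-8 - (-2)·-3.0000 - (-0.7)·3.0000) / (3.7) = -3.2162
  x2 = (6 - (-1.7)·-1.0000 - (-2)·3.0000) / (5.7) = 1.8070
  x3 = (0 - (3.7)·-1.0000 - (0.1)·-3.0000) / (6.8) = 0.5882
Iteration 2:
  x1 = (-8 - (-2)·1.8070 - (-0.7)·0.5882) / (3.7) = -1.0741
  x2 = (6 - (-1.7)·-3.2162 - (-2)·0.5882) / (5.7) = 0.2998
  x3 = (0 - (3.7)·-3.2162 - (0.1)·1.8070) / (6.8) = 1.7234
Iteration 3:
  x1 = (-8 - (-2)·0.2998 - (-0.7)·1.7234) / (3.7) = -1.6741
  x2 = (6 - (-1.7)·-1.0741 - (-2)·1.7234) / (5.7) = 1.3370
  x3 = (0 - (3.7)·-1.0741 - (0.1)·0.2998) / (6.8) = 0.5800

0.5800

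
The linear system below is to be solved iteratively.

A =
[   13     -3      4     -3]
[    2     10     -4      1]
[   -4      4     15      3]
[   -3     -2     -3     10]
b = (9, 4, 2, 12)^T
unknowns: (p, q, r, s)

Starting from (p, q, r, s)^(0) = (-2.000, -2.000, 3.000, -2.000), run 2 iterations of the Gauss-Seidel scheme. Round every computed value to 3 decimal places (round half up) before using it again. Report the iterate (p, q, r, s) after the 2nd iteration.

(1.527, -0.148, 0.347, 1.733)

Iteration 1:
  p = (9 - (-3)·-2.000 - (4)·3.000 - (-3)·-2.000) / (13) = -1.154
  q = (4 - (2)·-1.154 - (-4)·3.000 - (1)·-2.000) / (10) = 2.031
  r = (2 - (-4)·-1.154 - (4)·2.031 - (3)·-2.000) / (15) = -0.316
  s = (12 - (-3)·-1.154 - (-2)·2.031 - (-3)·-0.316) / (10) = 1.165
Iteration 2:
  p = (9 - (-3)·2.031 - (4)·-0.316 - (-3)·1.165) / (13) = 1.527
  q = (4 - (2)·1.527 - (-4)·-0.316 - (1)·1.165) / (10) = -0.148
  r = (2 - (-4)·1.527 - (4)·-0.148 - (3)·1.165) / (15) = 0.347
  s = (12 - (-3)·1.527 - (-2)·-0.148 - (-3)·0.347) / (10) = 1.733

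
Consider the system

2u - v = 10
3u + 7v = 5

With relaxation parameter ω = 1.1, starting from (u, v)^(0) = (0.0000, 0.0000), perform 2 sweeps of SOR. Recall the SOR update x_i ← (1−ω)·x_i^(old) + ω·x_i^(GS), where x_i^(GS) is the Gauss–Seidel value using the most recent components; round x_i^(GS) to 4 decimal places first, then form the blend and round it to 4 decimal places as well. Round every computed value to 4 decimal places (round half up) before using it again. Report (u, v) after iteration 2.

Iteration 1:
  u: GS value = (10 - (-1)·0.0000) / (2) = 5.0000;  u ← (1−ω)·0.0000 + ω·5.0000 = 5.5000
  v: GS value = (5 - (3)·5.5000) / (7) = -1.6429;  v ← (1−ω)·0.0000 + ω·-1.6429 = -1.8072
Iteration 2:
  u: GS value = (10 - (-1)·-1.8072) / (2) = 4.0964;  u ← (1−ω)·5.5000 + ω·4.0964 = 3.9560
  v: GS value = (5 - (3)·3.9560) / (7) = -0.9811;  v ← (1−ω)·-1.8072 + ω·-0.9811 = -0.8985

(3.9560, -0.8985)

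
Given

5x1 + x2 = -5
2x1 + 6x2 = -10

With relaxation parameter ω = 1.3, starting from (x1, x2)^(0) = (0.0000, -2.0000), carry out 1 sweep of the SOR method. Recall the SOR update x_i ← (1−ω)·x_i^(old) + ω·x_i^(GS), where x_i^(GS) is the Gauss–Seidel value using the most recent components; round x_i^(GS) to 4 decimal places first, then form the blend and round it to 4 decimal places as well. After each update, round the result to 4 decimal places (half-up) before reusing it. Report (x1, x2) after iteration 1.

Iteration 1:
  x1: GS value = (-5 - (1)·-2.0000) / (5) = -0.6000;  x1 ← (1−ω)·0.0000 + ω·-0.6000 = -0.7800
  x2: GS value = (-10 - (2)·-0.7800) / (6) = -1.4067;  x2 ← (1−ω)·-2.0000 + ω·-1.4067 = -1.2287

(-0.7800, -1.2287)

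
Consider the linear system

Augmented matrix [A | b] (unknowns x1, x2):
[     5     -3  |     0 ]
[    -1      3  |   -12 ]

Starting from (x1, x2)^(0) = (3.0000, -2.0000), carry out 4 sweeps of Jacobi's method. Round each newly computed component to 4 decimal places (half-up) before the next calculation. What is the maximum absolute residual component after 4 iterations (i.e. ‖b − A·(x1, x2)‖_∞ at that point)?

0.8400

Iteration 1:
  x1 = (0 - (-3)·-2.0000) / (5) = -1.2000
  x2 = (-12 - (-1)·3.0000) / (3) = -3.0000
Iteration 2:
  x1 = (0 - (-3)·-3.0000) / (5) = -1.8000
  x2 = (-12 - (-1)·-1.2000) / (3) = -4.4000
Iteration 3:
  x1 = (0 - (-3)·-4.4000) / (5) = -2.6400
  x2 = (-12 - (-1)·-1.8000) / (3) = -4.6000
Iteration 4:
  x1 = (0 - (-3)·-4.6000) / (5) = -2.7600
  x2 = (-12 - (-1)·-2.6400) / (3) = -4.8800
Residual b − A·x = (-0.8400, -0.1200); ∞-norm = 0.8400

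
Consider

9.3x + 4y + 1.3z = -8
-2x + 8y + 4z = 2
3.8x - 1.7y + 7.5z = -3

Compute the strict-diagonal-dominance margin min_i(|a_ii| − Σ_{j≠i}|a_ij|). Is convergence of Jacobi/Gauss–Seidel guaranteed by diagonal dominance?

2

row 1: |9.3| − (4+1.3) = 4
row 2: |8| − (2+4) = 2
row 3: |7.5| − (3.8+1.7) = 2
minimum over rows = 2 → strictly diagonally dominant (convergence guaranteed)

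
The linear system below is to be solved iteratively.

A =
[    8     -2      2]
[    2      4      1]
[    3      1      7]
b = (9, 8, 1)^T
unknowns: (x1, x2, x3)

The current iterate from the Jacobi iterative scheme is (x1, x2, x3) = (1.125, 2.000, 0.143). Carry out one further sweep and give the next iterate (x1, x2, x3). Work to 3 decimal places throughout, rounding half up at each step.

(1.589, 1.402, -0.625)

One sweep:
  x1 = (9 - (-2)·2.000 - (2)·0.143) / (8) = 1.589
  x2 = (8 - (2)·1.125 - (1)·0.143) / (4) = 1.402
  x3 = (1 - (3)·1.125 - (1)·2.000) / (7) = -0.625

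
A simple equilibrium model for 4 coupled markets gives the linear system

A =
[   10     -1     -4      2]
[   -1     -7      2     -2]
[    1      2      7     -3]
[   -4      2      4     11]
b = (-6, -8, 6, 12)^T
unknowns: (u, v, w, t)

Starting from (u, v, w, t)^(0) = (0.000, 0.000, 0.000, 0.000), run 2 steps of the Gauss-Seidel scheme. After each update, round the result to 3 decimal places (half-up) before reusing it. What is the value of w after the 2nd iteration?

0.737

Iteration 1:
  u = (-6 - (-1)·0.000 - (-4)·0.000 - (2)·0.000) / (10) = -0.600
  v = (-8 - (-1)·-0.600 - (2)·0.000 - (-2)·0.000) / (-7) = 1.229
  w = (6 - (1)·-0.600 - (2)·1.229 - (-3)·0.000) / (7) = 0.592
  t = (12 - (-4)·-0.600 - (2)·1.229 - (4)·0.592) / (11) = 0.434
Iteration 2:
  u = (-6 - (-1)·1.229 - (-4)·0.592 - (2)·0.434) / (10) = -0.327
  v = (-8 - (-1)·-0.327 - (2)·0.592 - (-2)·0.434) / (-7) = 1.235
  w = (6 - (1)·-0.327 - (2)·1.235 - (-3)·0.434) / (7) = 0.737
  t = (12 - (-4)·-0.327 - (2)·1.235 - (4)·0.737) / (11) = 0.479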